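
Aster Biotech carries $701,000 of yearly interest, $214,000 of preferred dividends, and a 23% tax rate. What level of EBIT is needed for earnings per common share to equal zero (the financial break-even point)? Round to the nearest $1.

Preferred dividends are paid after tax, so their pre-tax equivalent is $214,000 ÷ (1 − 0.23) = $277,922.08.
Financial break-even EBIT = interest + D_p ÷ (1 − t) = $701,000 + $277,922.08 = $978,922.08.

$978,922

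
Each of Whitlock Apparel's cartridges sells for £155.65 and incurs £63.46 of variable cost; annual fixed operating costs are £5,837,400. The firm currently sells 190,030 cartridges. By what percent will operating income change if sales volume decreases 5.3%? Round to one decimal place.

-7.9%

Contribution at this volume is 190,030 × £92.19 = £17,518,865.70.
Subtracting fixed costs: EBIT = £17,518,865.70 − £5,837,400 = £11,681,465.70.
DOL = contribution ÷ EBIT = £17,518,865.70 ÷ £11,681,465.70 = 1.4997.
%ΔEBIT = DOL × %ΔSales = 1.4997 × -5.3% = -7.9%.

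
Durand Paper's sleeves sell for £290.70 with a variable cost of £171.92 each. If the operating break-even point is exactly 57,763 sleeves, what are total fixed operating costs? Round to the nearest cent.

£6,861,089.14

Contribution margin per unit = £290.70 − £171.92 = £118.78.
Fixed costs = break-even units × CM = 57,763 × £118.78 = £6,861,089.14.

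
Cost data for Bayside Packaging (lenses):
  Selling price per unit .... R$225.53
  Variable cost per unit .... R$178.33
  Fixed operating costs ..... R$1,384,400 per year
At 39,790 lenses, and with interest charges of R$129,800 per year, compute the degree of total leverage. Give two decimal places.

At 39,790 units, contribution = 39,790 × R$47.20 = R$1,878,088.00.
Operating income = contribution − fixed costs = R$1,878,088.00 − R$1,384,400 = R$493,688.00. Interest = R$129,800.00.
DOL = R$1,878,088.00 ÷ R$493,688.00 = 3.8042; DFL = R$493,688.00 ÷ R$363,888.00 = 1.3567.
DCL = DOL × DFL = 3.8042 × 1.3567 = 5.1612.

5.16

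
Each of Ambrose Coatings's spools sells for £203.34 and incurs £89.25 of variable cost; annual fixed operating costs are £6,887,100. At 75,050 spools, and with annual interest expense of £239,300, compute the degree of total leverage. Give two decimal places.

5.96

At 75,050 units, contribution = 75,050 × £114.09 = £8,562,454.50.
Operating income = contribution − fixed costs = £8,562,454.50 − £6,887,100 = £1,675,354.50. Interest = £239,300.00, so EBIT − I = £1,436,054.50.
Degree of total leverage = total CM / (EBIT − interest) = £8,562,454.50 / £1,436,054.50 = 5.9625.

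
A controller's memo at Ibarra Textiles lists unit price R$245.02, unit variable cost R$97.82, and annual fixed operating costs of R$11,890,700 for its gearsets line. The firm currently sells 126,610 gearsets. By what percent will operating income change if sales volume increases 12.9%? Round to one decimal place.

+35.6%

At 126,610 units, contribution = 126,610 × R$147.20 = R$18,636,992.00.
EBIT = R$18,636,992.00 − R$11,890,700 = R$6,746,292.00.
So DOL = total CM / EBIT = R$18,636,992.00 / R$6,746,292.00 = 2.7626.
Operating income changes by 2.7626 × +12.9% = +35.6%.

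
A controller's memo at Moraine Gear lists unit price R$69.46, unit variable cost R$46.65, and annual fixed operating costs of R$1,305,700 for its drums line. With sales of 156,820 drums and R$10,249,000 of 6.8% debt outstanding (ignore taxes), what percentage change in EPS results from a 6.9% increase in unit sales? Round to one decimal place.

Total contribution margin = 156,820 × R$22.81 = R$3,577,064.20.
Operating income = contribution − fixed costs = R$3,577,064.20 − R$1,305,700 = R$2,271,364.20.
Interest = R$696,932.00, so EBIT − I = R$1,574,432.20.
Degree of combined leverage = contribution ÷ (EBIT − I) = R$3,577,064.20 ÷ R$1,574,432.20 = 2.2720.
%ΔEPS = DCL × %ΔSales = 2.2720 × +6.9% = +15.7%.

+15.7%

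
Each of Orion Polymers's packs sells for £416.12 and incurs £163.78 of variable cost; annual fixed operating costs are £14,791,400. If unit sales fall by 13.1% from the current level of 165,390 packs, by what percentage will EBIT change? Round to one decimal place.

-20.3%

At 165,390 units, contribution = 165,390 × £252.34 = £41,734,512.60.
Operating income = contribution − fixed costs = £41,734,512.60 − £14,791,400 = £26,943,112.60.
So DOL = total CM / EBIT = £41,734,512.60 / £26,943,112.60 = 1.5490.
So EBIT moves 1.5490 × (-13.1%) = -20.3%.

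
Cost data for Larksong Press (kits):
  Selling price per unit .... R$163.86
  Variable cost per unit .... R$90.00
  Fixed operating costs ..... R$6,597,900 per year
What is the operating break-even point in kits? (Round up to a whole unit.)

89,330 kits

Contribution margin per unit = R$163.86 − R$90.00 = R$73.86.
Units to break even: R$6,597,900 ÷ R$73.86 = 89,329.81, rounded up to 89,330.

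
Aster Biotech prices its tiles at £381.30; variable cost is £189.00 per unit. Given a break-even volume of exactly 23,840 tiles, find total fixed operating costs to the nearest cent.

£4,584,432.00

Unit CM = price − variable cost = £381.30 − £189.00 = £192.30.
Fixed costs = break-even units × CM = 23,840 × £192.30 = £4,584,432.00.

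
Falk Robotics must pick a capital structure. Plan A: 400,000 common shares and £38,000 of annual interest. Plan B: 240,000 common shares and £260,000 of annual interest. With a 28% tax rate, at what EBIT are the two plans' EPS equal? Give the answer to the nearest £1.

Set EPS_A = EPS_B: (EBIT − £38,000)(1 − 0.28) ÷ 400,000 = (EBIT − £260,000)(1 − 0.28) ÷ 240,000.
The (1 − t) factor cancels: (EBIT − 38,000) × 240,000 = (EBIT − 260,000) × 400,000.
EBIT × (400,000 − 240,000) = 260,000 × 400,000 − 38,000 × 240,000 = 94,880,000,000, so EBIT = 94,880,000,000 ÷ 160,000 = 593,000.00.

£593,000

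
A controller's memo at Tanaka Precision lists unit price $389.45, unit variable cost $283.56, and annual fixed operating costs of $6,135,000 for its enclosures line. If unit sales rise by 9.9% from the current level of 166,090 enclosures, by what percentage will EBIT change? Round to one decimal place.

+15.2%

Contribution at this volume is 166,090 × $105.89 = $17,587,270.10.
EBIT = $17,587,270.10 − $6,135,000 = $11,452,270.10.
DOL = contribution ÷ EBIT = $17,587,270.10 ÷ $11,452,270.10 = 1.5357.
So EBIT moves 1.5357 × (+9.9%) = +15.2%.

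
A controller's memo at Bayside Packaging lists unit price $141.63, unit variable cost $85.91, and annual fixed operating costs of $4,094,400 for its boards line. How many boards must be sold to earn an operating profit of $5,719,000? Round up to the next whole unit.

176,120 boards

Each unit contributes $141.63 − $85.91 = $55.72.
Required volume = (fixed costs + target profit) ÷ CM = ($4,094,400 + $5,719,000) ÷ $55.72 = 176,119.89, so 176,120 boards.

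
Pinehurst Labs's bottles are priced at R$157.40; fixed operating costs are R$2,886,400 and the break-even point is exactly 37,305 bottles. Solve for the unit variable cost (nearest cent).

At break-even, FC = Q × (P − VC), so P − VC = R$2,886,400 ÷ 37,305 = R$77.3730.
Hence VC = price − CM = R$157.40 − R$77.3730 = R$80.03.

R$80.03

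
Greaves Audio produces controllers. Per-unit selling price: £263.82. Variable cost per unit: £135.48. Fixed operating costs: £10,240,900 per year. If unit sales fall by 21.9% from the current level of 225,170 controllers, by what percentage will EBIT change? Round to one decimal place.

At 225,170 units, contribution = 225,170 × £128.34 = £28,898,317.80.
Subtracting fixed costs: EBIT = £28,898,317.80 − £10,240,900 = £18,657,417.80.
DOL = contribution ÷ EBIT = £28,898,317.80 ÷ £18,657,417.80 = 1.5489.
%ΔEBIT = DOL × %ΔSales = 1.5489 × -21.9% = -33.9%.

-33.9%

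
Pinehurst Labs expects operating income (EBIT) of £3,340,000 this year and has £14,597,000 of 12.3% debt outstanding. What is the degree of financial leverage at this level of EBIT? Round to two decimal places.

Annual interest charges come to £1,795,431.00.
Degree of financial leverage = EBIT / (EBIT − interest) = £3,340,000 / £1,544,569.00 = 2.1624.

2.16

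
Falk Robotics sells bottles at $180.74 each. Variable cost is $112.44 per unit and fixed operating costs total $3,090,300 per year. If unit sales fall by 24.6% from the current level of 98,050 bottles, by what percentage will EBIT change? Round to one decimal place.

-45.7%

At 98,050 units, contribution = 98,050 × $68.30 = $6,696,815.00.
EBIT = $6,696,815.00 − $3,090,300 = $3,606,515.00.
So DOL = total CM / EBIT = $6,696,815.00 / $3,606,515.00 = 1.8569.
%ΔEBIT = DOL × %ΔSales = 1.8569 × -24.6% = -45.7%.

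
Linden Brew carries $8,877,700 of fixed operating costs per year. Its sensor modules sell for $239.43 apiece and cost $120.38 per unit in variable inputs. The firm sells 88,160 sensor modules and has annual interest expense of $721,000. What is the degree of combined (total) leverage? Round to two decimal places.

11.70

Contribution at this volume is 88,160 × $119.05 = $10,495,448.00.
Subtracting fixed costs: EBIT = $10,495,448.00 − $8,877,700 = $1,617,748.00. Interest = $721,000.00, so EBIT − I = $896,748.00.
Degree of total leverage = total CM / (EBIT − interest) = $10,495,448.00 / $896,748.00 = 11.7039.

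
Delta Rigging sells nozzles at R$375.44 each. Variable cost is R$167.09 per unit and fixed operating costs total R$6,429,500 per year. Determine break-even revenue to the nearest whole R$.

R$11,585,752

CM per unit = R$375.44 − R$167.09 = R$208.35; CM ratio = R$208.35 / R$375.44 = 0.5549.
Break-even sales = FC ÷ CM ratio = R$6,429,500 × R$375.44 / R$208.35 = R$11,585,752.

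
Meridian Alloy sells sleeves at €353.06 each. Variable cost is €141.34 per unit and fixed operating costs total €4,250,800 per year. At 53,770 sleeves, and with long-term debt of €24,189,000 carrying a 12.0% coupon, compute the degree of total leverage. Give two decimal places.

2.69

At 53,770 units, contribution = 53,770 × €211.72 = €11,384,184.40.
Subtracting fixed costs: EBIT = €11,384,184.40 − €4,250,800 = €7,133,384.40. Interest = €2,902,680.00.
DOL = €11,384,184.40 ÷ €7,133,384.40 = 1.5959; DFL = €7,133,384.40 ÷ €4,230,704.40 = 1.6861.
DCL = DOL × DFL = 1.5959 × 1.6861 = 2.6908.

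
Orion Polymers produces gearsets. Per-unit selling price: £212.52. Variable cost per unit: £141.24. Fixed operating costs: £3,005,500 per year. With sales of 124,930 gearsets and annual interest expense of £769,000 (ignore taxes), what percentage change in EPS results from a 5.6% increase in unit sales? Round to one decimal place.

+9.7%

Contribution at this volume is 124,930 × £71.28 = £8,905,010.40.
Subtracting fixed costs: EBIT = £8,905,010.40 − £3,005,500 = £5,899,510.40.
Interest = £769,000.00, so EBIT − I = £5,130,510.40.
Degree of combined leverage = contribution ÷ (EBIT − I) = £8,905,010.40 ÷ £5,130,510.40 = 1.7357.
EPS therefore changes by 1.7357 × (+5.6%) = +9.7%.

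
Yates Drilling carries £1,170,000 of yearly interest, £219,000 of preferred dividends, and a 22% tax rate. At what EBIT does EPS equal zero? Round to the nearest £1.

£1,450,769

Preferred dividends are paid after tax, so their pre-tax equivalent is £219,000 ÷ (1 − 0.22) = £280,769.23.
EPS = 0 when EBIT covers interest plus the pre-tax preferred burden: £1,170,000 + £280,769.23 = £1,450,769.23.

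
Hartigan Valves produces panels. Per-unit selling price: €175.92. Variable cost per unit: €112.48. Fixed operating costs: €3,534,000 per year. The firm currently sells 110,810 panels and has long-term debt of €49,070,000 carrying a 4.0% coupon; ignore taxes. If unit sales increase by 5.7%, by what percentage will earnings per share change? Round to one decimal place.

Total contribution margin = 110,810 × €63.44 = €7,029,786.40.
Subtracting fixed costs: EBIT = €7,029,786.40 − €3,534,000 = €3,495,786.40.
After interest of €1,962,800.00, pre-tax earnings = €1,532,986.40.
DCL = total CM / (EBIT − I) = €7,029,786.40 / €1,532,986.40 = 4.5857.
%ΔEPS = DCL × %ΔSales = 4.5857 × +5.7% = +26.1%.

+26.1%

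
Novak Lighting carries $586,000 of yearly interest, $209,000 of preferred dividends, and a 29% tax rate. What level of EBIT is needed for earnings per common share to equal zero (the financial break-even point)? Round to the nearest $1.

$880,366

Grossing the preferred dividend up to pre-tax terms: $209,000 / (1 − 0.29) = $294,366.20.
EPS = 0 when EBIT covers interest plus the pre-tax preferred burden: $586,000 + $294,366.20 = $880,366.20.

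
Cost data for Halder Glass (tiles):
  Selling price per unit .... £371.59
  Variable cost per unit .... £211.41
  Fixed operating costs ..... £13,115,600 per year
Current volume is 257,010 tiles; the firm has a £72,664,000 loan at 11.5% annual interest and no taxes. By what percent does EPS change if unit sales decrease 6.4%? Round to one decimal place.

Total contribution margin = 257,010 × £160.18 = £41,167,861.80.
EBIT = £41,167,861.80 − £13,115,600 = £28,052,261.80.
Interest = £8,356,360.00, so EBIT − I = £19,695,901.80.
DCL = total CM / (EBIT − I) = £41,167,861.80 / £19,695,901.80 = 2.0902.
%ΔEPS = DCL × %ΔSales = 2.0902 × -6.4% = -13.4%.

-13.4%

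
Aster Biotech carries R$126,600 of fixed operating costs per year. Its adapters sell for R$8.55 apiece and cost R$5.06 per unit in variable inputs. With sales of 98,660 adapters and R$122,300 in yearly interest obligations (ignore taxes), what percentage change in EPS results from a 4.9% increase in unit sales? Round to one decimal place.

At 98,660 units, contribution = 98,660 × R$3.49 = R$344,323.40.
Operating income = contribution − fixed costs = R$344,323.40 − R$126,600 = R$217,723.40.
Interest = R$122,300.00, so EBIT − I = R$95,423.40.
Degree of combined leverage = contribution ÷ (EBIT − I) = R$344,323.40 ÷ R$95,423.40 = 3.6084.
EPS therefore changes by 3.6084 × (+4.9%) = +17.7%.

+17.7%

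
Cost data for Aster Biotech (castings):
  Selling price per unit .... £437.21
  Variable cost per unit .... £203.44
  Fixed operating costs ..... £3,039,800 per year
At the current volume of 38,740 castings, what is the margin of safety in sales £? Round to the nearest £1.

£11,252,308

Contribution margin per unit = £437.21 − £203.44 = £233.77. Break-even units = £3,039,800 ÷ £233.77 = 13,003.38; break-even revenue = 13,003.38 × £437.21 = £5,685,207.50.
Actual sales revenue = 38,740 × £437.21 = £16,937,515.40.
Margin of safety = £16,937,515.40 − £5,685,207.50 = £11,252,308.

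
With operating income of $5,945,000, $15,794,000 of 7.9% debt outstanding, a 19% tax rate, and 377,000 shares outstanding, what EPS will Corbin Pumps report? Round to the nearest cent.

$10.09

Interest = $1,247,726.00, so EBT = $5,945,000 − $1,247,726.00 = $4,697,274.00.
After tax at 19%: net income = $4,697,274.00 × 0.81 = $3,804,791.94.
Per share: $3,804,791.94 / 377,000 shares = $10.09.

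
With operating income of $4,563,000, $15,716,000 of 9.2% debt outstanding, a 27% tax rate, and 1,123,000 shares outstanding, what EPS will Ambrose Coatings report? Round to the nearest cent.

$2.03

Pre-tax income = $4,563,000 − $1,445,872.00 = $3,117,128.00.
Net income = $3,117,128.00 × (1 − 0.27) = $2,275,503.44.
EPS = $2,275,503.44 ÷ 1,123,000 = $2.03.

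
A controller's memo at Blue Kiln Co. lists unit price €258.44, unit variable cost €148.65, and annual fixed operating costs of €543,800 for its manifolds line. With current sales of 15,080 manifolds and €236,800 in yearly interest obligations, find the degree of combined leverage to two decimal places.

1.89

Total contribution margin = 15,080 × €109.79 = €1,655,633.20.
EBIT = €1,655,633.20 − €543,800 = €1,111,833.20. Interest = €236,800.00, so EBIT − I = €875,033.20.
DCL = contribution ÷ (EBIT − I) = €1,655,633.20 ÷ €875,033.20 = 1.8921.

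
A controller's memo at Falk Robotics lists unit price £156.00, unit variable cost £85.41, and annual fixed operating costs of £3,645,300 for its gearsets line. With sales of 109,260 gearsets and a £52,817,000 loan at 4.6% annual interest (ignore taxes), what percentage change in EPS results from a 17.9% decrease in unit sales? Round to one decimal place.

-84.3%

At 109,260 units, contribution = 109,260 × £70.59 = £7,712,663.40.
Subtracting fixed costs: EBIT = £7,712,663.40 − £3,645,300 = £4,067,363.40.
After interest of £2,429,582.00, pre-tax earnings = £1,637,781.40.
DCL = total CM / (EBIT − I) = £7,712,663.40 / £1,637,781.40 = 4.7092.
EPS therefore changes by 4.7092 × (-17.9%) = -84.3%.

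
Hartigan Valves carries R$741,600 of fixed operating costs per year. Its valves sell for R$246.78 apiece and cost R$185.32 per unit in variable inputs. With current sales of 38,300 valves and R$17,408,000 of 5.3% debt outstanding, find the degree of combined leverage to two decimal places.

Contribution at this volume is 38,300 × R$61.46 = R$2,353,918.00.
Subtracting fixed costs: EBIT = R$2,353,918.00 − R$741,600 = R$1,612,318.00. Interest = R$922,624.00, so EBIT − I = R$689,694.00.
DCL = contribution ÷ (EBIT − I) = R$2,353,918.00 ÷ R$689,694.00 = 3.4130.

3.41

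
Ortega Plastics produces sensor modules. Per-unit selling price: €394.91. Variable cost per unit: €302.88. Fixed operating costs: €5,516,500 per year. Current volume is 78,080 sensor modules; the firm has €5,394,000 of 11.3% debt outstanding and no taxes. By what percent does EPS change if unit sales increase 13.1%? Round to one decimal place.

+88.8%

At 78,080 units, contribution = 78,080 × €92.03 = €7,185,702.40.
Operating income = contribution − fixed costs = €7,185,702.40 − €5,516,500 = €1,669,202.40.
After interest of €609,522.00, pre-tax earnings = €1,059,680.40.
DCL = total CM / (EBIT − I) = €7,185,702.40 / €1,059,680.40 = 6.7810.
EPS therefore changes by 6.7810 × (+13.1%) = +88.8%.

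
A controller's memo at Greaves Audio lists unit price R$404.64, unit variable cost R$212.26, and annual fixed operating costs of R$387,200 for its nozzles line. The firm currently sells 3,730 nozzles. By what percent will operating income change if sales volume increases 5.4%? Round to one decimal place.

Total contribution margin = 3,730 × R$192.38 = R$717,577.40.
EBIT = R$717,577.40 − R$387,200 = R$330,377.40.
DOL = contribution ÷ EBIT = R$717,577.40 ÷ R$330,377.40 = 2.1720.
%ΔEBIT = DOL × %ΔSales = 2.1720 × +5.4% = +11.7%.

+11.7%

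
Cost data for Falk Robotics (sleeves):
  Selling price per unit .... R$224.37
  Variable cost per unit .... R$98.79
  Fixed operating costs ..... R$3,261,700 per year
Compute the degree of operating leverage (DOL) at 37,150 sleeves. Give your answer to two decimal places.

3.32

At 37,150 units, contribution = 37,150 × R$125.58 = R$4,665,297.00.
Subtracting fixed costs: EBIT = R$4,665,297.00 − R$3,261,700 = R$1,403,597.00.
So DOL = total CM / EBIT = R$4,665,297.00 / R$1,403,597.00 = 3.3238.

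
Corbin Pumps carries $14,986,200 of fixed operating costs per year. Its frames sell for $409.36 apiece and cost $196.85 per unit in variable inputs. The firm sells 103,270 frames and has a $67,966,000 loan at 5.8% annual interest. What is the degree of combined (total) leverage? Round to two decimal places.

Contribution at this volume is 103,270 × $212.51 = $21,945,907.70.
EBIT = $21,945,907.70 − $14,986,200 = $6,959,707.70. Interest = $3,942,028.00.
DOL = $21,945,907.70 ÷ $6,959,707.70 = 3.1533; DFL = $6,959,707.70 ÷ $3,017,679.70 = 2.3063.
Combined leverage = 3.1533 × 2.3063 = 7.2725.

7.27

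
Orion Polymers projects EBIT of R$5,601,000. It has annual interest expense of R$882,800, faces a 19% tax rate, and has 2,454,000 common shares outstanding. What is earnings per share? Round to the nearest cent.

Interest = R$882,800.00, so EBT = R$5,601,000 − R$882,800.00 = R$4,718,200.00.
Net income = R$4,718,200.00 × (1 − 0.19) = R$3,821,742.00.
EPS = R$3,821,742.00 ÷ 2,454,000 = R$1.56.

R$1.56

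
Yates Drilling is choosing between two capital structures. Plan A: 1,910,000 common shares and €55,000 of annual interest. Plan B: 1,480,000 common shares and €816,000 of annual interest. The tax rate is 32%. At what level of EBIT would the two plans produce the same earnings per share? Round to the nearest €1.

Set EPS_A = EPS_B: (EBIT − €55,000)(1 − 0.32) ÷ 1,910,000 = (EBIT − €816,000)(1 − 0.32) ÷ 1,480,000.
The (1 − t) factor cancels: (EBIT − 55,000) × 1,480,000 = (EBIT − 816,000) × 1,910,000.
EBIT × (1,910,000 − 1,480,000) = 816,000 × 1,910,000 − 55,000 × 1,480,000 = 1,477,160,000,000, so EBIT = 1,477,160,000,000 ÷ 430,000 = 3,435,255.81.

€3,435,256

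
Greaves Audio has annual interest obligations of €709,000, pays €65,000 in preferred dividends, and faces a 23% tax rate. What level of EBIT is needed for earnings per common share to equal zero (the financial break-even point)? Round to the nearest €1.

Preferred dividends are paid after tax, so their pre-tax equivalent is €65,000 ÷ (1 − 0.23) = €84,415.58.
EPS = 0 when EBIT covers interest plus the pre-tax preferred burden: €709,000 + €84,415.58 = €793,415.58.

€793,416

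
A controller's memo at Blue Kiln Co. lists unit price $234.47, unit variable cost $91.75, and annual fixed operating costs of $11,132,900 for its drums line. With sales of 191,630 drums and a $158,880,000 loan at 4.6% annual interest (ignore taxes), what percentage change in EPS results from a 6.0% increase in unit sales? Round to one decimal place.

Total contribution margin = 191,630 × $142.72 = $27,349,433.60.
Operating income = contribution − fixed costs = $27,349,433.60 − $11,132,900 = $16,216,533.60.
Interest = $7,308,480.00, so EBIT − I = $8,908,053.60.
Degree of combined leverage = contribution ÷ (EBIT − I) = $27,349,433.60 ÷ $8,908,053.60 = 3.0702.
EPS therefore changes by 3.0702 × (+6.0%) = +18.4%.

+18.4%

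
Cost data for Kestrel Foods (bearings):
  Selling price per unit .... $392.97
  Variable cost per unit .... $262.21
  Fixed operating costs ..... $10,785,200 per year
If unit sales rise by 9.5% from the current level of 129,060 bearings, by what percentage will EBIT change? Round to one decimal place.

+26.3%

Total contribution margin = 129,060 × $130.76 = $16,875,885.60.
Operating income = contribution − fixed costs = $16,875,885.60 − $10,785,200 = $6,090,685.60.
DOL = contribution ÷ EBIT = $16,875,885.60 ÷ $6,090,685.60 = 2.7708.
Operating income changes by 2.7708 × +9.5% = +26.3%.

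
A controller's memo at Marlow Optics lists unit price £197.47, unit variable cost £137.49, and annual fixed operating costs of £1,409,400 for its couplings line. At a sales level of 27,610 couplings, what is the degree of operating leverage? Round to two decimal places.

6.71

Total contribution margin = 27,610 × £59.98 = £1,656,047.80.
Operating income = contribution − fixed costs = £1,656,047.80 − £1,409,400 = £246,647.80.
Degree of operating leverage = £1,656,047.80 / £246,647.80 = 6.7142.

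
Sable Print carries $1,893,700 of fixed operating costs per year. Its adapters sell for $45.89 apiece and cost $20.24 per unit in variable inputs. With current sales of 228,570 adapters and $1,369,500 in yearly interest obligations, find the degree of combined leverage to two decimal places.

2.26

At 228,570 units, contribution = 228,570 × $25.65 = $5,862,820.50.
Subtracting fixed costs: EBIT = $5,862,820.50 − $1,893,700 = $3,969,120.50. Interest = $1,369,500.00.
DOL = $5,862,820.50 ÷ $3,969,120.50 = 1.4771; DFL = $3,969,120.50 ÷ $2,599,620.50 = 1.5268.
DCL = DOL × DFL = 1.4771 × 1.5268 = 2.2552.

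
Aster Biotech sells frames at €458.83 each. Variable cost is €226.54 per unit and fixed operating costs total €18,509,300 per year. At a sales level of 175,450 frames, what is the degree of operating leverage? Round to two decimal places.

1.83

At 175,450 units, contribution = 175,450 × €232.29 = €40,755,280.50.
Operating income = contribution − fixed costs = €40,755,280.50 − €18,509,300 = €22,245,980.50.
Degree of operating leverage = €40,755,280.50 / €22,245,980.50 = 1.8320.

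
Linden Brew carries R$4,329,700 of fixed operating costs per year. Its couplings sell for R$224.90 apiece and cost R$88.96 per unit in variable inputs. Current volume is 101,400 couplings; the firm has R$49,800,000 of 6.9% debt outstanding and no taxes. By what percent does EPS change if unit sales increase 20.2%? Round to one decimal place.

+46.3%

Contribution at this volume is 101,400 × R$135.94 = R$13,784,316.00.
EBIT = R$13,784,316.00 − R$4,329,700 = R$9,454,616.00.
Interest = R$3,436,200.00, so EBIT − I = R$6,018,416.00.
Degree of combined leverage = contribution ÷ (EBIT − I) = R$13,784,316.00 ÷ R$6,018,416.00 = 2.2904.
EPS therefore changes by 2.2904 × (+20.2%) = +46.3%.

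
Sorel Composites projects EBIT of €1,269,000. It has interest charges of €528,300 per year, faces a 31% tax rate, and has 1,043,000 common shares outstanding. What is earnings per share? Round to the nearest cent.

Pre-tax income = €1,269,000 − €528,300.00 = €740,700.00.
After tax at 31%: net income = €740,700.00 × 0.69 = €511,083.00.
Per share: €511,083.00 / 1,043,000 shares = €0.49.

€0.49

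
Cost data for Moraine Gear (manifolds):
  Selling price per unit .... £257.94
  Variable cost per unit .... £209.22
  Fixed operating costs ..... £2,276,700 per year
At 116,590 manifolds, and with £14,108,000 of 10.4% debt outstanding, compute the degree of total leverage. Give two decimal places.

2.93

Contribution at this volume is 116,590 × £48.72 = £5,680,264.80.
Operating income = contribution − fixed costs = £5,680,264.80 − £2,276,700 = £3,403,564.80. Interest = £1,467,232.00, so EBIT − I = £1,936,332.80.
Degree of total leverage = total CM / (EBIT − interest) = £5,680,264.80 / £1,936,332.80 = 2.9335.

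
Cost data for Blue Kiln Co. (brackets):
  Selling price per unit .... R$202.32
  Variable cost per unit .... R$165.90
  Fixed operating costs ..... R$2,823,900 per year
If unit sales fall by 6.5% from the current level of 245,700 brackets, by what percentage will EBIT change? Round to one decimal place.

Total contribution margin = 245,700 × R$36.42 = R$8,948,394.00.
EBIT = R$8,948,394.00 − R$2,823,900 = R$6,124,494.00.
DOL = contribution ÷ EBIT = R$8,948,394.00 ÷ R$6,124,494.00 = 1.4611.
So EBIT moves 1.4611 × (-6.5%) = -9.5%.

-9.5%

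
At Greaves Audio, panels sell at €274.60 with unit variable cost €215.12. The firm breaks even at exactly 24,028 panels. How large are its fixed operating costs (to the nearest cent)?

€1,429,185.44

Contribution margin per unit = €274.60 − €215.12 = €59.48.
Fixed costs = break-even units × CM = 24,028 × €59.48 = €1,429,185.44.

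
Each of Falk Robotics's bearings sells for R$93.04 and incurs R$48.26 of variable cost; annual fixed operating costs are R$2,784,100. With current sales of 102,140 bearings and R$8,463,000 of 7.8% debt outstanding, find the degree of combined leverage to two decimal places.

At 102,140 units, contribution = 102,140 × R$44.78 = R$4,573,829.20.
Subtracting fixed costs: EBIT = R$4,573,829.20 − R$2,784,100 = R$1,789,729.20. Interest = R$660,114.00, so EBIT − I = R$1,129,615.20.
Degree of total leverage = total CM / (EBIT − interest) = R$4,573,829.20 / R$1,129,615.20 = 4.0490.

4.05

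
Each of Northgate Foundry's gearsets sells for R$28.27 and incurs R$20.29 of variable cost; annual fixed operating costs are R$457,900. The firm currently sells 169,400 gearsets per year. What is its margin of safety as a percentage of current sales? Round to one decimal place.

66.1%

Unit CM = price − variable cost = R$28.27 − R$20.29 = R$7.98. Break-even units = R$457,900 ÷ R$7.98 = 57,380.95; break-even revenue = 57,380.95 × R$28.27 = R$1,622,159.52.
Current sales = 169,400 × R$28.27 = R$4,788,938.00.
Margin of safety = (R$4,788,938.00 − R$1,622,159.52) ÷ R$4,788,938.00 = 66.1%.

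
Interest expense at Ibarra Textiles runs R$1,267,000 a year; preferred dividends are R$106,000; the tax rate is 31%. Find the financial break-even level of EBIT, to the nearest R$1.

Grossing the preferred dividend up to pre-tax terms: R$106,000 / (1 − 0.31) = R$153,623.19.
EPS = 0 when EBIT covers interest plus the pre-tax preferred burden: R$1,267,000 + R$153,623.19 = R$1,420,623.19.

R$1,420,623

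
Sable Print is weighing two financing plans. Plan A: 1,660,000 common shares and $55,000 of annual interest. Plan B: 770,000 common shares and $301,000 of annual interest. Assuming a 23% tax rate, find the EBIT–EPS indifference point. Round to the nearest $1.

$513,831

At indifference, (EBIT − 55,000)(1 − t)/1,660,000 = (EBIT − 301,000)(1 − t)/770,000.
The (1 − t) factor cancels: (EBIT − 55,000) × 770,000 = (EBIT − 301,000) × 1,660,000.
Solving, EBIT = (301,000·1,660,000 − 55,000·770,000) / (1,660,000 − 770,000) = 457,310,000,000 / 890,000 = 513,831.46.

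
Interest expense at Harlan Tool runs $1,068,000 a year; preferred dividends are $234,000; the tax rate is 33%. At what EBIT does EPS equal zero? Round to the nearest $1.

Grossing the preferred dividend up to pre-tax terms: $234,000 / (1 − 0.33) = $349,253.73.
EPS = 0 when EBIT covers interest plus the pre-tax preferred burden: $1,068,000 + $349,253.73 = $1,417,253.73.

$1,417,254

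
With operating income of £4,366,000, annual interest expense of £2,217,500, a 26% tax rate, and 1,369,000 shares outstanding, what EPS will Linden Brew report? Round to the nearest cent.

Pre-tax income = £4,366,000 − £2,217,500.00 = £2,148,500.00.
After tax at 26%: net income = £2,148,500.00 × 0.74 = £1,589,890.00.
EPS = £1,589,890.00 ÷ 1,369,000 = £1.16.

£1.16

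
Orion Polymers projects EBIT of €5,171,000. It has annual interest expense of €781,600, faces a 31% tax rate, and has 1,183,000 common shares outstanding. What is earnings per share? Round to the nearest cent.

€2.56

Interest = €781,600.00, so EBT = €5,171,000 − €781,600.00 = €4,389,400.00.
After tax at 31%: net income = €4,389,400.00 × 0.69 = €3,028,686.00.
Per share: €3,028,686.00 / 1,183,000 shares = €2.56.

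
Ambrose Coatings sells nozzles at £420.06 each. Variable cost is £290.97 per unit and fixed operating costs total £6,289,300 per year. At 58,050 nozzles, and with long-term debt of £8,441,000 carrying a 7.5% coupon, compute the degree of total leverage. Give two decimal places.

Total contribution margin = 58,050 × £129.09 = £7,493,674.50.
Operating income = contribution − fixed costs = £7,493,674.50 − £6,289,300 = £1,204,374.50. Interest = £633,075.00.
DOL = £7,493,674.50 ÷ £1,204,374.50 = 6.2220; DFL = £1,204,374.50 ÷ £571,299.50 = 2.1081.
DCL = DOL × DFL = 6.2220 × 2.1081 = 13.1166.

13.12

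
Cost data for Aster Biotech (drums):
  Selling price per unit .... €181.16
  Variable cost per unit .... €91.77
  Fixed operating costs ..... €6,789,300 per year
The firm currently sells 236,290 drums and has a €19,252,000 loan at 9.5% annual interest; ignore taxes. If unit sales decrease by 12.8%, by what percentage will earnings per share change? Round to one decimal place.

-21.6%

Total contribution margin = 236,290 × €89.39 = €21,121,963.10.
EBIT = €21,121,963.10 − €6,789,300 = €14,332,663.10.
Interest = €1,828,940.00, so EBIT − I = €12,503,723.10.
Degree of combined leverage = contribution ÷ (EBIT − I) = €21,121,963.10 ÷ €12,503,723.10 = 1.6893.
EPS therefore changes by 1.6893 × (-12.8%) = -21.6%.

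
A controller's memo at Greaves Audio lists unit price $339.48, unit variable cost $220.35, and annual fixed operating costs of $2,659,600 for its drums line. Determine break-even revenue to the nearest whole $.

$7,578,956

CM per unit = $339.48 − $220.35 = $119.13; CM ratio = $119.13 / $339.48 = 0.3509.
Break-even revenue = fixed costs × price ÷ CM = $2,659,600 × $339.48 ÷ $119.13 = $7,578,956.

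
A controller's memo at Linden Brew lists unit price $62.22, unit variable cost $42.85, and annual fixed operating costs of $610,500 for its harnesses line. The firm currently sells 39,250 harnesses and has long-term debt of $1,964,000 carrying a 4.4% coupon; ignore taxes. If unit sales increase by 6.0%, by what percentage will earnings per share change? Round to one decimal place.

At 39,250 units, contribution = 39,250 × $19.37 = $760,272.50.
EBIT = $760,272.50 − $610,500 = $149,772.50.
Interest = $86,416.00, so EBIT − I = $63,356.50.
DCL = total CM / (EBIT − I) = $760,272.50 / $63,356.50 = 11.9999.
%ΔEPS = DCL × %ΔSales = 11.9999 × +6.0% = +72.0%.

+72.0%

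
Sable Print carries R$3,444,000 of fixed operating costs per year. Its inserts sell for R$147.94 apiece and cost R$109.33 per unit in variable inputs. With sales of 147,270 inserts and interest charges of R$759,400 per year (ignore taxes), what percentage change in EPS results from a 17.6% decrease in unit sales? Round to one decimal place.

Total contribution margin = 147,270 × R$38.61 = R$5,686,094.70.
EBIT = R$5,686,094.70 − R$3,444,000 = R$2,242,094.70.
Interest = R$759,400.00, so EBIT − I = R$1,482,694.70.
Degree of combined leverage = contribution ÷ (EBIT − I) = R$5,686,094.70 ÷ R$1,482,694.70 = 3.8350.
EPS therefore changes by 3.8350 × (-17.6%) = -67.5%.

-67.5%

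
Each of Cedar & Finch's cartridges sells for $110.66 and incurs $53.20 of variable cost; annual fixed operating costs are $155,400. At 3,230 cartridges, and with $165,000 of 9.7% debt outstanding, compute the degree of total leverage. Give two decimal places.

13.08

Contribution at this volume is 3,230 × $57.46 = $185,595.80.
Operating income = contribution − fixed costs = $185,595.80 − $155,400 = $30,195.80. Interest = $16,005.00.
DOL = $185,595.80 ÷ $30,195.80 = 6.1464; DFL = $30,195.80 ÷ $14,190.80 = 2.1278.
DCL = DOL × DFL = 6.1464 × 2.1278 = 13.0783.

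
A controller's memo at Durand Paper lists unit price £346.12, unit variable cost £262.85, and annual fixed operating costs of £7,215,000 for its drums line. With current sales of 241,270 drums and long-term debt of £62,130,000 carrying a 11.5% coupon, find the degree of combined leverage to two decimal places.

3.51

Contribution at this volume is 241,270 × £83.27 = £20,090,552.90.
Subtracting fixed costs: EBIT = £20,090,552.90 − £7,215,000 = £12,875,552.90. Interest = £7,144,950.00, so EBIT − I = £5,730,602.90.
DCL = contribution ÷ (EBIT − I) = £20,090,552.90 ÷ £5,730,602.90 = 3.5058.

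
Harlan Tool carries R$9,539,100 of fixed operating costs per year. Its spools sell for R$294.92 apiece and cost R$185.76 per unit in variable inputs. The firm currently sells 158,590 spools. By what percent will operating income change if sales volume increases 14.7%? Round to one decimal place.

+32.7%

Total contribution margin = 158,590 × R$109.16 = R$17,311,684.40.
Operating income = contribution − fixed costs = R$17,311,684.40 − R$9,539,100 = R$7,772,584.40.
Degree of operating leverage = R$17,311,684.40 / R$7,772,584.40 = 2.2273.
Operating income changes by 2.2273 × +14.7% = +32.7%.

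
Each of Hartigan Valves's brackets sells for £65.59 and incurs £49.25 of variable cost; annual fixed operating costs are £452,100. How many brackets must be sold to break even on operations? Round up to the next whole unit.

Contribution margin per unit = £65.59 − £49.25 = £16.34.
Break-even Q = £452,100 / £16.34 = 27,668.30 → 27,669 brackets.

27,669 brackets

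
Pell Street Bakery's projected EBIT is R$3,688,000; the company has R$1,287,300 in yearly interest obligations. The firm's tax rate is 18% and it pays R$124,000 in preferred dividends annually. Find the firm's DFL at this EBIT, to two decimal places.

1.64

Interest = R$1,287,300.00.
Pre-tax preferred-dividend burden = R$124,000 ÷ (1 − 0.18) = R$151,219.51.
DFL = EBIT ÷ [EBIT − I − D_p/(1−t)] = R$3,688,000 ÷ [R$3,688,000 − R$1,287,300.00 − R$151,219.51] = R$3,688,000 ÷ R$2,249,480.49 = 1.6395.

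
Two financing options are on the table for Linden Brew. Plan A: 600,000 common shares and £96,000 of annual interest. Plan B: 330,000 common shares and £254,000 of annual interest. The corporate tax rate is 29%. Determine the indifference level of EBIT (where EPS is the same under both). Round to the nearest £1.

At indifference, (EBIT − 96,000)(1 − t)/600,000 = (EBIT − 254,000)(1 − t)/330,000.
Cancelling (1 − t) and cross-multiplying: 330,000·(EBIT − 96,000) = 600,000·(EBIT − 254,000).
Solving, EBIT = (254,000·600,000 − 96,000·330,000) / (600,000 − 330,000) = 120,720,000,000 / 270,000 = 447,111.11.

£447,111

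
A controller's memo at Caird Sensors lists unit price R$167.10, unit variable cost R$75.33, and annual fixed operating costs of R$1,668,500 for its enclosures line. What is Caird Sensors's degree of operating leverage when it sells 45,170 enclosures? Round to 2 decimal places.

At 45,170 units, contribution = 45,170 × R$91.77 = R$4,145,250.90.
Operating income = contribution − fixed costs = R$4,145,250.90 − R$1,668,500 = R$2,476,750.90.
DOL = contribution ÷ EBIT = R$4,145,250.90 ÷ R$2,476,750.90 = 1.6737.

1.67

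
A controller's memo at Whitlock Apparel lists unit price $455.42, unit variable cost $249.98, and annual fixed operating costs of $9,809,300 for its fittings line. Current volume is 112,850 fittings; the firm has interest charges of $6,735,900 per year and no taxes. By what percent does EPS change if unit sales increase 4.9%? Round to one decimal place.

Contribution at this volume is 112,850 × $205.44 = $23,183,904.00.
Operating income = contribution − fixed costs = $23,183,904.00 − $9,809,300 = $13,374,604.00.
After interest of $6,735,900.00, pre-tax earnings = $6,638,704.00.
Degree of combined leverage = contribution ÷ (EBIT − I) = $23,183,904.00 ÷ $6,638,704.00 = 3.4922.
EPS therefore changes by 3.4922 × (+4.9%) = +17.1%.

+17.1%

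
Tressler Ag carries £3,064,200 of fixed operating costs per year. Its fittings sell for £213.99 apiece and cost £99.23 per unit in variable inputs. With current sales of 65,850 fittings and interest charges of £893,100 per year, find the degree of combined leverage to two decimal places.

Total contribution margin = 65,850 × £114.76 = £7,556,946.00.
Operating income = contribution − fixed costs = £7,556,946.00 − £3,064,200 = £4,492,746.00. Interest = £893,100.00.
DOL = £7,556,946.00 ÷ £4,492,746.00 = 1.6820; DFL = £4,492,746.00 ÷ £3,599,646.00 = 1.2481.
DCL = DOL × DFL = 1.6820 × 1.2481 = 2.0993.

2.10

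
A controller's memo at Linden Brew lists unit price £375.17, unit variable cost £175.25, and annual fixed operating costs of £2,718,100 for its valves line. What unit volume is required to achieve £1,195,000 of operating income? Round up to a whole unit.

Contribution margin per unit = £375.17 − £175.25 = £199.92.
Units = (FC + target) / CM = (£2,718,100 + £1,195,000) / £199.92 = 19,573.33, so 19,574 valves.

19,574 valves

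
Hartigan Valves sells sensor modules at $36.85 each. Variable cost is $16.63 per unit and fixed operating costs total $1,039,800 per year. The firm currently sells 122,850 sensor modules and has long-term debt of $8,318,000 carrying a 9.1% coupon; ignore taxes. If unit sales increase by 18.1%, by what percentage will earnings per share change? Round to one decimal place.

+65.4%

At 122,850 units, contribution = 122,850 × $20.22 = $2,484,027.00.
EBIT = $2,484,027.00 − $1,039,800 = $1,444,227.00.
After interest of $756,938.00, pre-tax earnings = $687,289.00.
DCL = total CM / (EBIT − I) = $2,484,027.00 / $687,289.00 = 3.6142.
EPS therefore changes by 3.6142 × (+18.1%) = +65.4%.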